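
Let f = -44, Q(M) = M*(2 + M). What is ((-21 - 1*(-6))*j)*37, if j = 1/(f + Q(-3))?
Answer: 555/41 ≈ 13.537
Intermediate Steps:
j = -1/41 (j = 1/(-44 - 3*(2 - 3)) = 1/(-44 - 3*(-1)) = 1/(-44 + 3) = 1/(-41) = -1/41 ≈ -0.024390)
((-21 - 1*(-6))*j)*37 = ((-21 - 1*(-6))*(-1/41))*37 = ((-21 + 6)*(-1/41))*37 = -15*(-1/41)*37 = (15/41)*37 = 555/41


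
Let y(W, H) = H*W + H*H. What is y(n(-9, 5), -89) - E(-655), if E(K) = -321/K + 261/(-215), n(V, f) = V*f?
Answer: 335916178/28165 ≈ 11927.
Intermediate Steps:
E(K) = -261/215 - 321/K (E(K) = -321/K + 261*(-1/215) = -321/K - 261/215 = -261/215 - 321/K)
y(W, H) = H² + H*W (y(W, H) = H*W + H² = H² + H*W)
y(n(-9, 5), -89) - E(-655) = -89*(-89 - 9*5) - (-261/215 - 321/(-655)) = -89*(-89 - 45) - (-261/215 - 321*(-1/655)) = -89*(-134) - (-261/215 + 321/655) = 11926 - 1*(-20388/28165) = 11926 + 20388/28165 = 335916178/28165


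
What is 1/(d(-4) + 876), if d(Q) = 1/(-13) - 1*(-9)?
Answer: 13/11504 ≈ 0.0011300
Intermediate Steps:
d(Q) = 116/13 (d(Q) = -1/13 + 9 = 116/13)
1/(d(-4) + 876) = 1/(116/13 + 876) = 1/(11504/13) = 13/11504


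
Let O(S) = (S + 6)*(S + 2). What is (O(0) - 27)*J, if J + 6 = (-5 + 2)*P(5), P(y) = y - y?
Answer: 90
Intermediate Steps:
P(y) = 0
J = -6 (J = -6 + (-5 + 2)*0 = -6 - 3*0 = -6 + 0 = -6)
O(S) = (2 + S)*(6 + S) (O(S) = (6 + S)*(2 + S) = (2 + S)*(6 + S))
(O(0) - 27)*J = ((12 + 0² + 8*0) - 27)*(-6) = ((12 + 0 + 0) - 27)*(-6) = (12 - 27)*(-6) = -15*(-6) = 90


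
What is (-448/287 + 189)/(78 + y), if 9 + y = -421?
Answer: -7685/14432 ≈ -0.53250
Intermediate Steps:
y = -430 (y = -9 - 421 = -430)
(-448/287 + 189)/(78 + y) = (-448/287 + 189)/(78 - 430) = (-448*1/287 + 189)/(-352) = (-64/41 + 189)*(-1/352) = (7685/41)*(-1/352) = -7685/14432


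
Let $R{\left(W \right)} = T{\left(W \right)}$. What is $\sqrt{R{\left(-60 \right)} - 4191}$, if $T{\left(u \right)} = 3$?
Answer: $2 i \sqrt{1047} \approx 64.715 i$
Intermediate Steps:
$R{\left(W \right)} = 3$
$\sqrt{R{\left(-60 \right)} - 4191} = \sqrt{3 - 4191} = \sqrt{-4188} = 2 i \sqrt{1047}$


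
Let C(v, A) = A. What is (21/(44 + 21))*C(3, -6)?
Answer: -126/65 ≈ -1.9385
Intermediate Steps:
(21/(44 + 21))*C(3, -6) = (21/(44 + 21))*(-6) = (21/65)*(-6) = -126/65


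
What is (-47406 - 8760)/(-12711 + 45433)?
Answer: -28083/16361 ≈ -1.7165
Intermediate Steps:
(-47406 - 8760)/(-12711 + 45433) = -56166/32722 = -56166*1/32722 = -28083/16361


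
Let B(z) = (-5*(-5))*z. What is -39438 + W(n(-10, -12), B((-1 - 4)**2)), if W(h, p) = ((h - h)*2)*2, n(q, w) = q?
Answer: -39438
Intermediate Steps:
B(z) = 25*z
W(h, p) = 0 (W(h, p) = (0*2)*2 = 0*2 = 0)
-39438 + W(n(-10, -12), B((-1 - 4)**2)) = -39438 + 0 = -39438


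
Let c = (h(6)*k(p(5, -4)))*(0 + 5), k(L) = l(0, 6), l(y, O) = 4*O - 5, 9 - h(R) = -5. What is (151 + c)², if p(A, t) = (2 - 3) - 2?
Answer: 2193361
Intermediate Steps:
h(R) = 14 (h(R) = 9 - 1*(-5) = 9 + 5 = 14)
p(A, t) = -3 (p(A, t) = -1 - 2 = -3)
l(y, O) = -5 + 4*O
k(L) = 19 (k(L) = -5 + 4*6 = -5 + 24 = 19)
c = 1330 (c = (14*19)*(0 + 5) = 266*5 = 1330)
(151 + c)² = (151 + 1330)² = 1481² = 2193361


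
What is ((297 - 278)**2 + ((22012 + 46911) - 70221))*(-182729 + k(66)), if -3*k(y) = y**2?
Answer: 172577597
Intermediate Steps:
k(y) = -y**2/3
((297 - 278)**2 + ((22012 + 46911) - 70221))*(-182729 + k(66)) = ((297 - 278)**2 + ((22012 + 46911) - 70221))*(-182729 - 1/3*66**2) = (19**2 + (68923 - 70221))*(-182729 - 1/3*4356) = (361 - 1298)*(-182729 - 1452) = -937*(-184181) = 172577597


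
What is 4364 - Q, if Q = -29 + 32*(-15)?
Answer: 4873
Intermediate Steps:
Q = -509 (Q = -29 - 480 = -509)
4364 - Q = 4364 - 1*(-509) = 4364 + 509 = 4873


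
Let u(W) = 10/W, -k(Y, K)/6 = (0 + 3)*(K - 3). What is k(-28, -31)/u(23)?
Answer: 7038/5 ≈ 1407.6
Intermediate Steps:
k(Y, K) = 54 - 18*K (k(Y, K) = -6*(0 + 3)*(K - 3) = -18*(-3 + K) = -6*(-9 + 3*K) = 54 - 18*K)
k(-28, -31)/u(23) = (54 - 18*(-31))/((10/23)) = (54 + 558)/((10*(1/23))) = 612/(10/23) = 612*(23/10) = 7038/5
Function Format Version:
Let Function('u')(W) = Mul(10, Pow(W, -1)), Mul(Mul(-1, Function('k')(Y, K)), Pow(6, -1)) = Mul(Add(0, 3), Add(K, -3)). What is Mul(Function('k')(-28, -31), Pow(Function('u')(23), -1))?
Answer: Rational(7038, 5) ≈ 1407.6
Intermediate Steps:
Function('k')(Y, K) = Add(54, Mul(-18, K)) (Function('k')(Y, K) = Mul(-6, Mul(Add(0, 3), Add(K, -3))) = Mul(-6, Mul(3, Add(-3, K))) = Mul(-6, Add(-9, Mul(3, K))) = Add(54, Mul(-18, K)))
Mul(Function('k')(-28, -31), Pow(Function('u')(23), -1)) = Mul(Add(54, Mul(-18, -31)), Pow(Mul(10, Pow(23, -1)), -1)) = Mul(Add(54, 558), Pow(Mul(10, Rational(1, 23)), -1)) = Mul(612, Pow(Rational(10, 23), -1)) = Mul(612, Rational(23, 10)) = Rational(7038, 5)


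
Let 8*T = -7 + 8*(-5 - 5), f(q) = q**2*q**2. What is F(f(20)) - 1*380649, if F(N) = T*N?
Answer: -2120649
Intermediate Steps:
f(q) = q**4
T = -87/8 (T = (-7 + 8*(-5 - 5))/8 = (-7 + 8*(-10))/8 = (-7 - 80)/8 = (1/8)*(-87) = -87/8 ≈ -10.875)
F(N) = -87*N/8
F(f(20)) - 1*380649 = -87/8*20**4 - 1*380649 = -87/8*160000 - 380649 = -1740000 - 380649 = -2120649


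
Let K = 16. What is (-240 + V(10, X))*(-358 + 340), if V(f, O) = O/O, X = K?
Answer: 4302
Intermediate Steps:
X = 16
V(f, O) = 1
(-240 + V(10, X))*(-358 + 340) = (-240 + 1)*(-358 + 340) = -239*(-18) = 4302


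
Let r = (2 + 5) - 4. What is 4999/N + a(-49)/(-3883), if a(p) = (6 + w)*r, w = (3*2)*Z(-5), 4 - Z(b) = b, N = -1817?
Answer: -19738177/7055411 ≈ -2.7976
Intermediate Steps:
Z(b) = 4 - b
w = 54 (w = (3*2)*(4 - 1*(-5)) = 6*(4 + 5) = 6*9 = 54)
r = 3 (r = 7 - 4 = 3)
a(p) = 180 (a(p) = (6 + 54)*3 = 60*3 = 180)
4999/N + a(-49)/(-3883) = 4999/(-1817) + 180/(-3883) = 4999*(-1/1817) + 180*(-1/3883) = -4999/1817 - 180/3883 = -19738177/7055411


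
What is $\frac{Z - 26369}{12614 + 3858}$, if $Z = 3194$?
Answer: $- \frac{23175}{16472} \approx -1.4069$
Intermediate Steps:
$\frac{Z - 26369}{12614 + 3858} = \frac{3194 - 26369}{12614 + 3858} = - \frac{23175}{16472}$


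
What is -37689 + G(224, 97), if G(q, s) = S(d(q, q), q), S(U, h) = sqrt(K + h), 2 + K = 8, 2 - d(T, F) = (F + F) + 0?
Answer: -37689 + sqrt(230) ≈ -37674.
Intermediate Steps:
d(T, F) = 2 - 2*F (d(T, F) = 2 - ((F + F) + 0) = 2 - (2*F + 0) = 2 - 2*F)
K = 6 (K = -2 + 8 = 6)
S(U, h) = sqrt(6 + h)
G(q, s) = sqrt(6 + q)
-37689 + G(224, 97) = -37689 + sqrt(6 + 224) = -37689 + sqrt(230)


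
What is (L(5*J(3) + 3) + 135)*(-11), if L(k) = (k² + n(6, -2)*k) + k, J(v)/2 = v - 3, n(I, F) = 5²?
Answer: -2442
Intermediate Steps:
n(I, F) = 25
J(v) = -6 + 2*v (J(v) = 2*(v - 3) = 2*(-3 + v) = -6 + 2*v)
L(k) = k² + 26*k (L(k) = (k² + 25*k) + k = k² + 26*k)
(L(5*J(3) + 3) + 135)*(-11) = ((5*(-6 + 2*3) + 3)*(26 + (5*(-6 + 2*3) + 3)) + 135)*(-11) = ((5*(-6 + 6) + 3)*(26 + (5*(-6 + 6) + 3)) + 135)*(-11) = ((5*0 + 3)*(26 + (5*0 + 3)) + 135)*(-11) = ((0 + 3)*(26 + (0 + 3)) + 135)*(-11) = (3*(26 + 3) + 135)*(-11) = (3*29 + 135)*(-11) = (87 + 135)*(-11) = 222*(-11) = -2442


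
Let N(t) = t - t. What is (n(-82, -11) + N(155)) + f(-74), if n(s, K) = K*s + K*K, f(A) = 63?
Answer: 1086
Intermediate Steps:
N(t) = 0
n(s, K) = K**2 + K*s (n(s, K) = K*s + K**2 = K**2 + K*s)
(n(-82, -11) + N(155)) + f(-74) = (-11*(-11 - 82) + 0) + 63 = (-11*(-93) + 0) + 63 = (1023 + 0) + 63 = 1023 + 63 = 1086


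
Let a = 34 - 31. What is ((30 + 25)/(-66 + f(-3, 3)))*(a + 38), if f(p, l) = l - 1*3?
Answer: -205/6 ≈ -34.167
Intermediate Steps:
f(p, l) = -3 + l (f(p, l) = l - 3 = -3 + l)
a = 3
((30 + 25)/(-66 + f(-3, 3)))*(a + 38) = ((30 + 25)/(-66 + (-3 + 3)))*(3 + 38) = (55/(-66 + 0))*41 = (55/(-66))*41 = (55*(-1/66))*41 = -⅚*41 = -205/6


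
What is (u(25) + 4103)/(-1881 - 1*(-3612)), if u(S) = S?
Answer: 1376/577 ≈ 2.3848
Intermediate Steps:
(u(25) + 4103)/(-1881 - 1*(-3612)) = (25 + 4103)/(-1881 - 1*(-3612)) = 4128/(-1881 + 3612) = 4128/1731 = 4128*(1/1731) = 1376/577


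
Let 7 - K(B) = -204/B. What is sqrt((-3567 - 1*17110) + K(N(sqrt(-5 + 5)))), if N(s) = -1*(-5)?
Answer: I*sqrt(515730)/5 ≈ 143.63*I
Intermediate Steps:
N(s) = 5
K(B) = 7 + 204/B (K(B) = 7 - (-204)/B = 7 + 204/B)
sqrt((-3567 - 1*17110) + K(N(sqrt(-5 + 5)))) = sqrt((-3567 - 1*17110) + (7 + 204/5)) = sqrt((-3567 - 17110) + (7 + 204*(1/5))) = sqrt(-20677 + (7 + 204/5)) = sqrt(-20677 + 239/5) = sqrt(-103146/5) = I*sqrt(515730)/5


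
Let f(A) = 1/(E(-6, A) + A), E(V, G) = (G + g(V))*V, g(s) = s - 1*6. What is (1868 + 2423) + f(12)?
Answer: 51493/12 ≈ 4291.1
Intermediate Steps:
g(s) = -6 + s (g(s) = s - 6 = -6 + s)
E(V, G) = V*(-6 + G + V) (E(V, G) = (G + (-6 + V))*V = (-6 + G + V)*V = V*(-6 + G + V))
f(A) = 1/(72 - 5*A) (f(A) = 1/(-6*(-6 + A - 6) + A) = 1/(-6*(-12 + A) + A) = 1/((72 - 6*A) + A) = 1/(72 - 5*A))
(1868 + 2423) + f(12) = (1868 + 2423) - 1/(-72 + 5*12) = 4291 - 1/(-72 + 60) = 4291 - 1/(-12) = 4291 - 1*(-1/12) = 4291 + 1/12 = 51493/12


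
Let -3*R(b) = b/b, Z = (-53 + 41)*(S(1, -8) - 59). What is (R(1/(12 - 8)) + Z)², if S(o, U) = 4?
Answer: 3916441/9 ≈ 4.3516e+5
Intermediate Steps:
Z = 660 (Z = (-53 + 41)*(4 - 59) = -12*(-55) = 660)
R(b) = -⅓ (R(b) = -b/(3*b) = -⅓*1 = -⅓)
(R(1/(12 - 8)) + Z)² = (-⅓ + 660)² = (1979/3)² = 3916441/9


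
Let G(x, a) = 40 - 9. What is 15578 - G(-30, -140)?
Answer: 15547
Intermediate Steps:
G(x, a) = 31
15578 - G(-30, -140) = 15578 - 1*31 = 15578 - 31 = 15547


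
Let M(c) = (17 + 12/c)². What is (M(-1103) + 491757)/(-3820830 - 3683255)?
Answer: -598627142134/9129537347765 ≈ -0.065570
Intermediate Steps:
(M(-1103) + 491757)/(-3820830 - 3683255) = ((12 + 17*(-1103))²/(-1103)² + 491757)/(-3820830 - 3683255) = ((12 - 18751)²/1216609 + 491757)/(-7504085) = ((1/1216609)*(-18739)² + 491757)*(-1/7504085) = ((1/1216609)*351150121 + 491757)*(-1/7504085) = (351150121/1216609 + 491757)*(-1/7504085) = (598627142134/1216609)*(-1/7504085) = -598627142134/9129537347765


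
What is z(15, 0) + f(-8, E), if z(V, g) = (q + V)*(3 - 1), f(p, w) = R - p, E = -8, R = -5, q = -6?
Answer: 21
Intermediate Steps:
f(p, w) = -5 - p
z(V, g) = -12 + 2*V (z(V, g) = (-6 + V)*(3 - 1) = (-6 + V)*2 = -12 + 2*V)
z(15, 0) + f(-8, E) = (-12 + 2*15) + (-5 - 1*(-8)) = (-12 + 30) + (-5 + 8) = 18 + 3 = 21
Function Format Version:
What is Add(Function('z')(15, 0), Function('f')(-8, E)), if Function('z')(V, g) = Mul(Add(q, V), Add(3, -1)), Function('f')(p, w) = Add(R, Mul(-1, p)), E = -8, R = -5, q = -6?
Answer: 21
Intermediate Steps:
Function('f')(p, w) = Add(-5, Mul(-1, p))
Function('z')(V, g) = Add(-12, Mul(2, V)) (Function('z')(V, g) = Mul(Add(-6, V), Add(3, -1)) = Mul(Add(-6, V), 2) = Add(-12, Mul(2, V)))
Add(Function('z')(15, 0), Function('f')(-8, E)) = Add(Add(-12, Mul(2, 15)), Add(-5, Mul(-1, -8))) = Add(Add(-12, 30), Add(-5, 8)) = Add(18, 3) = 21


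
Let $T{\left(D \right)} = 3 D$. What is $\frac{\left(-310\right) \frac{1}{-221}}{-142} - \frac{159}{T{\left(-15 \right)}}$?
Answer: $\frac{829298}{235365} \approx 3.5235$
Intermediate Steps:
$\frac{\left(-310\right) \frac{1}{-221}}{-142} - \frac{159}{T{\left(-15 \right)}} = \frac{\left(-310\right) \frac{1}{-221}}{-142} - \frac{159}{3 \left(-15\right)} = \left(-310\right) \left(- \frac{1}{221}\right) \left(- \frac{1}{142}\right) - \frac{159}{-45} = \frac{310}{221} \left(- \frac{1}{142}\right) - - \frac{53}{15} = - \frac{155}{15691} + \frac{53}{15} = \frac{829298}{235365}$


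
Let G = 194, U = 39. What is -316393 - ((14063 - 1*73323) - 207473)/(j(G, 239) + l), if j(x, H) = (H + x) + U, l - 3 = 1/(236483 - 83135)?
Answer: -23005258382209/72840301 ≈ -3.1583e+5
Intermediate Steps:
l = 460045/153348 (l = 3 + 1/(236483 - 83135) = 3 + 1/153348 = 460045/153348 ≈ 3.0000)
j(x, H) = 39 + H + x (j(x, H) = (H + x) + 39 = 39 + H + x)
-316393 - ((14063 - 1*73323) - 207473)/(j(G, 239) + l) = -316393 - ((14063 - 1*73323) - 207473)/((39 + 239 + 194) + 460045/153348) = -316393 - ((14063 - 73323) - 207473)/(472 + 460045/153348) = -316393 - (-59260 - 207473)/72840301/153348 = -316393 - (-266733)*153348/72840301 = -316393 - 1*(-40902972084/72840301) = -316393 + 40902972084/72840301 = -23005258382209/72840301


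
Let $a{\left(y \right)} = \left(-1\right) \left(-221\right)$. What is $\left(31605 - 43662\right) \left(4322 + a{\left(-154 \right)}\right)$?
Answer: $-54774951$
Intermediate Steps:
$a{\left(y \right)} = 221$
$\left(31605 - 43662\right) \left(4322 + a{\left(-154 \right)}\right) = \left(31605 - 43662\right) \left(4322 + 221\right) = \left(-12057\right) 4543 = -54774951$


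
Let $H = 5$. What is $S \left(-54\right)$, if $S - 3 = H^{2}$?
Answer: $-1512$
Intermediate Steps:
$S = 28$ ($S = 3 + 5^{2} = 3 + 25 = 28$)
$S \left(-54\right) = 28 \left(-54\right) = -1512$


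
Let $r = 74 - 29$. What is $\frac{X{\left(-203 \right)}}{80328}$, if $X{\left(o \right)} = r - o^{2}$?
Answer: $- \frac{10291}{20082} \approx -0.51245$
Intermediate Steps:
$r = 45$
$X{\left(o \right)} = 45 - o^{2}$
$\frac{X{\left(-203 \right)}}{80328} = \frac{45 - \left(-203\right)^{2}}{80328} = \left(45 - 41209\right) \frac{1}{80328} = \left(-41164\right) \frac{1}{80328} = - \frac{10291}{20082}$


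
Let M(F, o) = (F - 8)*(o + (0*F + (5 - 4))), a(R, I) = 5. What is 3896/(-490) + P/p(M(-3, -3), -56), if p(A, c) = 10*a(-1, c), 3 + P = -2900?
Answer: -161727/2450 ≈ -66.011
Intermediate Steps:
P = -2903 (P = -3 - 2900 = -2903)
M(F, o) = (1 + o)*(-8 + F) (M(F, o) = (-8 + F)*(o + (0 + 1)) = (-8 + F)*(o + 1) = (-8 + F)*(1 + o) = (1 + o)*(-8 + F))
p(A, c) = 50 (p(A, c) = 10*5 = 50)
3896/(-490) + P/p(M(-3, -3), -56) = 3896/(-490) - 2903/50 = 3896*(-1/490) - 2903*1/50 = -1948/245 - 2903/50 = -161727/2450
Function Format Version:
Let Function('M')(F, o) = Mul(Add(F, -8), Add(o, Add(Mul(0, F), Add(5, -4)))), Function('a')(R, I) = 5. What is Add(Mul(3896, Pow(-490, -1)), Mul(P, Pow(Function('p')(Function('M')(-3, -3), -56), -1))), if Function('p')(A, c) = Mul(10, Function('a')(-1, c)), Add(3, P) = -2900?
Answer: Rational(-161727, 2450) ≈ -66.011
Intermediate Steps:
P = -2903 (P = Add(-3, -2900) = -2903)
Function('M')(F, o) = Mul(Add(1, o), Add(-8, F)) (Function('M')(F, o) = Mul(Add(-8, F), Add(o, Add(0, 1))) = Mul(Add(-8, F), Add(o, 1)) = Mul(Add(-8, F), Add(1, o)) = Mul(Add(1, o), Add(-8, F)))
Function('p')(A, c) = 50 (Function('p')(A, c) = Mul(10, 5) = 50)
Add(Mul(3896, Pow(-490, -1)), Mul(P, Pow(Function('p')(Function('M')(-3, -3), -56), -1))) = Add(Mul(3896, Pow(-490, -1)), Mul(-2903, Pow(50, -1))) = Add(Mul(3896, Rational(-1, 490)), Mul(-2903, Rational(1, 50))) = Add(Rational(-1948, 245), Rational(-2903, 50)) = Rational(-161727, 2450)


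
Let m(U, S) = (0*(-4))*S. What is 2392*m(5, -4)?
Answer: 0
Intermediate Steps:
m(U, S) = 0 (m(U, S) = 0*S = 0)
2392*m(5, -4) = 2392*0 = 0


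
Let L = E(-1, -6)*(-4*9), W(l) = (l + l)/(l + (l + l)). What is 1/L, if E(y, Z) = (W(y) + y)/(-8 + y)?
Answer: -¾ ≈ -0.75000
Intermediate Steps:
W(l) = ⅔ (W(l) = (2*l)/(l + 2*l) = (2*l)/((3*l)) = (2*l)*(1/(3*l)) = ⅔)
E(y, Z) = (⅔ + y)/(-8 + y)
L = -4/3 (L = ((⅔ - 1)/(-8 - 1))*(-4*9) = (-⅓/(-9))*(-36) = -⅑*(-⅓)*(-36) = (1/27)*(-36) = -4/3 ≈ -1.3333)
1/L = 1/(-4/3) = -¾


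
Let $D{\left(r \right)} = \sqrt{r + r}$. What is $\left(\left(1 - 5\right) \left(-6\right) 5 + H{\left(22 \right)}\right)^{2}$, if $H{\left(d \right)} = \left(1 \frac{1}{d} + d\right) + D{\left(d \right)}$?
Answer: $\frac{9786921}{484} + \frac{6250 \sqrt{11}}{11} \approx 22105.0$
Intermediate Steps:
$D{\left(r \right)} = \sqrt{2} \sqrt{r}$ ($D{\left(r \right)} = \sqrt{2 r} = \sqrt{2} \sqrt{r}$)
$H{\left(d \right)} = d + \frac{1}{d} + \sqrt{2} \sqrt{d}$ ($H{\left(d \right)} = \left(1 \frac{1}{d} + d\right) + \sqrt{2} \sqrt{d} = \left(\frac{1}{d} + d\right) + \sqrt{2} \sqrt{d} = \left(d + \frac{1}{d}\right) + \sqrt{2} \sqrt{d} = d + \frac{1}{d} + \sqrt{2} \sqrt{d}$)
$\left(\left(1 - 5\right) \left(-6\right) 5 + H{\left(22 \right)}\right)^{2} = \left(\left(1 - 5\right) \left(-6\right) 5 + \left(22 + \frac{1}{22} + \sqrt{2} \sqrt{22}\right)\right)^{2} = \left(\left(1 - 5\right) \left(-6\right) 5 + \left(22 + \frac{1}{22} + 2 \sqrt{11}\right)\right)^{2} = \left(\left(-4\right) \left(-6\right) 5 + \left(\frac{485}{22} + 2 \sqrt{11}\right)\right)^{2} = \left(24 \cdot 5 + \left(\frac{485}{22} + 2 \sqrt{11}\right)\right)^{2} = \left(120 + \left(\frac{485}{22} + 2 \sqrt{11}\right)\right)^{2} = \left(\frac{3125}{22} + 2 \sqrt{11}\right)^{2}$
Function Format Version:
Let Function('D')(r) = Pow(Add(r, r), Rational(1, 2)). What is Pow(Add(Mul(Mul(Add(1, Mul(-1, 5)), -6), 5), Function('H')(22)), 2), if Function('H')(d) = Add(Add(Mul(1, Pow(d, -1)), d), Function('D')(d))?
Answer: Add(Rational(9786921, 484), Mul(Rational(6250, 11), Pow(11, Rational(1, 2)))) ≈ 22105.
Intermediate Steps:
Function('D')(r) = Mul(Pow(2, Rational(1, 2)), Pow(r, Rational(1, 2))) (Function('D')(r) = Pow(Mul(2, r), Rational(1, 2)) = Mul(Pow(2, Rational(1, 2)), Pow(r, Rational(1, 2))))
Function('H')(d) = Add(d, Pow(d, -1), Mul(Pow(2, Rational(1, 2)), Pow(d, Rational(1, 2)))) (Function('H')(d) = Add(Add(Mul(1, Pow(d, -1)), d), Mul(Pow(2, Rational(1, 2)), Pow(d, Rational(1, 2)))) = Add(Add(Pow(d, -1), d), Mul(Pow(2, Rational(1, 2)), Pow(d, Rational(1, 2)))) = Add(Add(d, Pow(d, -1)), Mul(Pow(2, Rational(1, 2)), Pow(d, Rational(1, 2)))) = Add(d, Pow(d, -1), Mul(Pow(2, Rational(1, 2)), Pow(d, Rational(1, 2)))))
Pow(Add(Mul(Mul(Add(1, Mul(-1, 5)), -6), 5), Function('H')(22)), 2) = Pow(Add(Mul(Mul(Add(1, Mul(-1, 5)), -6), 5), Add(22, Pow(22, -1), Mul(Pow(2, Rational(1, 2)), Pow(22, Rational(1, 2))))), 2) = Pow(Add(Mul(Mul(Add(1, -5), -6), 5), Add(22, Rational(1, 22), Mul(2, Pow(11, Rational(1, 2))))), 2) = Pow(Add(Mul(Mul(-4, -6), 5), Add(Rational(485, 22), Mul(2, Pow(11, Rational(1, 2))))), 2) = Pow(Add(Mul(24, 5), Add(Rational(485, 22), Mul(2, Pow(11, Rational(1, 2))))), 2) = Pow(Add(120, Add(Rational(485, 22), Mul(2, Pow(11, Rational(1, 2))))), 2) = Pow(Add(Rational(3125, 22), Mul(2, Pow(11, Rational(1, 2)))), 2)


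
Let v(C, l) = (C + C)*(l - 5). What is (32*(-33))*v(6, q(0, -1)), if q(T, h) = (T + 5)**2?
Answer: -253440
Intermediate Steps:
q(T, h) = (5 + T)**2
v(C, l) = 2*C*(-5 + l) (v(C, l) = (2*C)*(-5 + l) = 2*C*(-5 + l))
(32*(-33))*v(6, q(0, -1)) = (32*(-33))*(2*6*(-5 + (5 + 0)**2)) = -2112*6*(-5 + 5**2) = -2112*6*(-5 + 25) = -2112*6*20 = -1056*240 = -253440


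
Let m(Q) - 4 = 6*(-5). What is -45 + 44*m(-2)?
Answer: -1189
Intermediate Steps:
m(Q) = -26 (m(Q) = 4 + 6*(-5) = 4 - 30 = -26)
-45 + 44*m(-2) = -45 + 44*(-26) = -45 - 1144 = -1189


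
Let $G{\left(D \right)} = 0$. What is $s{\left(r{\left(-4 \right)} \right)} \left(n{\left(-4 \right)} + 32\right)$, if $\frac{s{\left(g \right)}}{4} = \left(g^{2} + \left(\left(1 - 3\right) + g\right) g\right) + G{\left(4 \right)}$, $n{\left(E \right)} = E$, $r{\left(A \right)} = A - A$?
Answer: $0$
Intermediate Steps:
$r{\left(A \right)} = 0$
$s{\left(g \right)} = 4 g^{2} + 4 g \left(-2 + g\right)$ ($s{\left(g \right)} = 4 \left(\left(g^{2} + \left(\left(1 - 3\right) + g\right) g\right) + 0\right) = 4 \left(\left(g^{2} + \left(-2 + g\right) g\right) + 0\right) = 4 \left(\left(g^{2} + g \left(-2 + g\right)\right) + 0\right) = 4 \left(g^{2} + g \left(-2 + g\right)\right) = 4 g^{2} + 4 g \left(-2 + g\right)$)
$s{\left(r{\left(-4 \right)} \right)} \left(n{\left(-4 \right)} + 32\right) = 8 \cdot 0 \left(-1 + 0\right) \left(-4 + 32\right) = 8 \cdot 0 \left(-1\right) 28 = 0 \cdot 28 = 0$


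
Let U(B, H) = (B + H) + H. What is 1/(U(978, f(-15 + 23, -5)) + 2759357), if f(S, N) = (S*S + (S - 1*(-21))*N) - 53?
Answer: 1/2760067 ≈ 3.6231e-7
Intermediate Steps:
f(S, N) = -53 + S² + N*(21 + S) (f(S, N) = (S² + (S + 21)*N) - 53 = (S² + (21 + S)*N) - 53 = (S² + N*(21 + S)) - 53 = -53 + S² + N*(21 + S))
U(B, H) = B + 2*H
1/(U(978, f(-15 + 23, -5)) + 2759357) = 1/((978 + 2*(-53 + (-15 + 23)² + 21*(-5) - 5*(-15 + 23))) + 2759357) = 1/((978 + 2*(-53 + 8² - 105 - 5*8)) + 2759357) = 1/((978 + 2*(-53 + 64 - 105 - 40)) + 2759357) = 1/((978 + 2*(-134)) + 2759357) = 1/((978 - 268) + 2759357) = 1/(710 + 2759357) = 1/2760067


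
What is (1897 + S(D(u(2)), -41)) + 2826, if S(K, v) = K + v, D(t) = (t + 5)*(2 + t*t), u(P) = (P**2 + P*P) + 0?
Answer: 5540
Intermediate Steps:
u(P) = 2*P**2 (u(P) = (P**2 + P**2) + 0 = 2*P**2 + 0 = 2*P**2)
D(t) = (2 + t**2)*(5 + t) (D(t) = (5 + t)*(2 + t**2) = (2 + t**2)*(5 + t))
(1897 + S(D(u(2)), -41)) + 2826 = (1897 + ((10 + (2*2**2)**3 + 2*(2*2**2) + 5*(2*2**2)**2) - 41)) + 2826 = (1897 + ((10 + (2*4)**3 + 2*(2*4) + 5*(2*4)**2) - 41)) + 2826 = (1897 + ((10 + 8**3 + 2*8 + 5*8**2) - 41)) + 2826 = (1897 + ((10 + 512 + 16 + 5*64) - 41)) + 2826 = (1897 + ((10 + 512 + 16 + 320) - 41)) + 2826 = (1897 + (858 - 41)) + 2826 = (1897 + 817) + 2826 = 2714 + 2826 = 5540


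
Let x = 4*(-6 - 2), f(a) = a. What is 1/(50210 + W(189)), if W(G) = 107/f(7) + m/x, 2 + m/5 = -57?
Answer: 224/11252529 ≈ 1.9907e-5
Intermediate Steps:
m = -295 (m = -10 + 5*(-57) = -10 - 285 = -295)
x = -32 (x = 4*(-8) = -32)
W(G) = 5489/224 (W(G) = 107/7 - 295/(-32) = 107*(1/7) - 295*(-1/32) = 107/7 + 295/32 = 5489/224)
1/(50210 + W(189)) = 1/(50210 + 5489/224) = 1/(11252529/224) = 224/11252529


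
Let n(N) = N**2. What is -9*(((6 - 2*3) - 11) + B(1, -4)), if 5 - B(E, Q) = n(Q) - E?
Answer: 189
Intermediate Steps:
B(E, Q) = 5 + E - Q**2 (B(E, Q) = 5 - (Q**2 - E) = 5 + (E - Q**2) = 5 + E - Q**2)
-9*(((6 - 2*3) - 11) + B(1, -4)) = -9*(((6 - 2*3) - 11) + (5 + 1 - 1*(-4)**2)) = -9*(((6 - 6) - 11) + (5 + 1 - 1*16)) = -9*((0 - 11) + (5 + 1 - 16)) = -9*(-11 - 10) = -9*(-21) = 189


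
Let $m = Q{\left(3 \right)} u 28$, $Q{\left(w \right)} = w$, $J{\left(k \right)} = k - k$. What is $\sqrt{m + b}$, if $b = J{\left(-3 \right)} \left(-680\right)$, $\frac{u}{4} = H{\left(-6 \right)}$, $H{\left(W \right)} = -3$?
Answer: $12 i \sqrt{7} \approx 31.749 i$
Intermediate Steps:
$J{\left(k \right)} = 0$
$u = -12$ ($u = 4 \left(-3\right) = -12$)
$b = 0$ ($b = 0 \left(-680\right) = 0$)
$m = -1008$ ($m = 3 \left(-12\right) 28 = \left(-36\right) 28 = -1008$)
$\sqrt{m + b} = \sqrt{-1008 + 0} = \sqrt{-1008} = 12 i \sqrt{7}$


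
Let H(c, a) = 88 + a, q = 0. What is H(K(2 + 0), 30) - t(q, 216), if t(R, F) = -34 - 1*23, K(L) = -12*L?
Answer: 175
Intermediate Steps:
t(R, F) = -57 (t(R, F) = -34 - 23 = -57)
H(K(2 + 0), 30) - t(q, 216) = (88 + 30) - 1*(-57) = 118 + 57 = 175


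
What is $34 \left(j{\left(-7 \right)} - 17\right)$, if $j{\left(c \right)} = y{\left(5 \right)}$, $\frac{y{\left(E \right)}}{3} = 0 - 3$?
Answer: $-884$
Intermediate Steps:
$y{\left(E \right)} = -9$ ($y{\left(E \right)} = 3 \left(0 - 3\right) = 3 \left(-3\right) = -9$)
$j{\left(c \right)} = -9$
$34 \left(j{\left(-7 \right)} - 17\right) = 34 \left(-9 - 17\right) = 34 \left(-26\right) = -884$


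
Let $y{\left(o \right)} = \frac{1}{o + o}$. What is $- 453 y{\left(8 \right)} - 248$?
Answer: $- \frac{4421}{16} \approx -276.31$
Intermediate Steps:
$y{\left(o \right)} = \frac{1}{2 o}$
$- 453 y{\left(8 \right)} - 248 = - 453 \frac{1}{2 \cdot 8} - 248 = - 453 \cdot \frac{1}{2} \cdot \frac{1}{8} - 248 = \left(-453\right) \frac{1}{16} - 248 = - \frac{453}{16} - 248 = - \frac{4421}{16}$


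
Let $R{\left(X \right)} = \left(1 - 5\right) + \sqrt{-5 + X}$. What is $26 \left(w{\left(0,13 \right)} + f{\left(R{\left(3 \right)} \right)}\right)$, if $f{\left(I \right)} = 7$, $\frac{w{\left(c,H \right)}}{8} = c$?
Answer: $182$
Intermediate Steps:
$R{\left(X \right)} = -4 + \sqrt{-5 + X}$
$w{\left(c,H \right)} = 8 c$
$26 \left(w{\left(0,13 \right)} + f{\left(R{\left(3 \right)} \right)}\right) = 26 \left(8 \cdot 0 + 7\right) = 26 \left(0 + 7\right) = 26 \cdot 7 = 182$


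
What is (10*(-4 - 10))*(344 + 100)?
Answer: -62160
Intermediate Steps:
(10*(-4 - 10))*(344 + 100) = (10*(-14))*444 = -140*444 = -62160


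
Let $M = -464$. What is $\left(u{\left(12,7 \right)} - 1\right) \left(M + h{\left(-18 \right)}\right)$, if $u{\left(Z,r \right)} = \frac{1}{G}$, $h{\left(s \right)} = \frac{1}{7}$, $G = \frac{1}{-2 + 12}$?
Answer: $- \frac{29223}{7} \approx -4174.7$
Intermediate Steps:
$G = \frac{1}{10} \approx 0.1$
$h{\left(s \right)} = \frac{1}{7}$
$u{\left(Z,r \right)} = 10$ ($u{\left(Z,r \right)} = \frac{1}{\frac{1}{10}} = 10$)
$\left(u{\left(12,7 \right)} - 1\right) \left(M + h{\left(-18 \right)}\right) = \left(10 - 1\right) \left(-464 + \frac{1}{7}\right) = \left(10 + \left(3 - 4\right)\right) \left(- \frac{3247}{7}\right) = \left(10 - 1\right) \left(- \frac{3247}{7}\right) = 9 \left(- \frac{3247}{7}\right) = - \frac{29223}{7}$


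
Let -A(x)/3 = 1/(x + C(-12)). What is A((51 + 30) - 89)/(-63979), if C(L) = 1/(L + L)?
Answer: -72/12347947 ≈ -5.8309e-6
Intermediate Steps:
C(L) = 1/(2*L)
A(x) = -3/(-1/24 + x) (A(x) = -3/(x + (1/2)/(-12)) = -3/(x + (1/2)*(-1/12)) = -3/(x - 1/24) = -3/(-1/24 + x))
A((51 + 30) - 89)/(-63979) = -72/(-1 + 24*((51 + 30) - 89))/(-63979) = -72/(-1 + 24*(81 - 89))*(-1/63979) = -72/(-1 + 24*(-8))*(-1/63979) = -72/(-1 - 192)*(-1/63979) = -72/(-193)*(-1/63979) = -72*(-1/193)*(-1/63979) = (72/193)*(-1/63979) = -72/12347947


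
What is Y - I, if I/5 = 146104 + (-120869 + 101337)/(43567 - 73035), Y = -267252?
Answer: -7350610739/7367 ≈ -9.9778e+5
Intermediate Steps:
I = 5381765255/7367 (I = 5*(146104 + (-120869 + 101337)/(43567 - 73035)) = 5*(146104 - 19532/(-29468)) = 5*(146104 - 19532*(-1/29468)) = 5*(146104 + 4883/7367) = 5*(1076353051/7367) = 5381765255/7367 ≈ 7.3052e+5)
Y - I = -267252 - 1*5381765255/7367 = -267252 - 5381765255/7367 = -7350610739/7367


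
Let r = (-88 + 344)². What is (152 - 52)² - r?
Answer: -55536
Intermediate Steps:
r = 65536 (r = 256² = 65536)
(152 - 52)² - r = (152 - 52)² - 1*65536 = 100² - 65536 = 10000 - 65536 = -55536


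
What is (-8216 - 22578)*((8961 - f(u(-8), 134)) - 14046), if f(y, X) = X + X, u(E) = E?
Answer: 164840282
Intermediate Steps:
f(y, X) = 2*X
(-8216 - 22578)*((8961 - f(u(-8), 134)) - 14046) = (-8216 - 22578)*((8961 - 2*134) - 14046) = -30794*((8961 - 1*268) - 14046) = -30794*((8961 - 268) - 14046) = -30794*(8693 - 14046) = -30794*(-5353) = 164840282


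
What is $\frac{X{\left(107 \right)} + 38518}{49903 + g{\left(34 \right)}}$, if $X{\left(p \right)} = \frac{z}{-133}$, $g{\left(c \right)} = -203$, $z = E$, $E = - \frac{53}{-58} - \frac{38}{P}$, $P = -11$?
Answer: $\frac{653680717}{843448760} \approx 0.77501$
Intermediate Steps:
$E = \frac{2787}{638}$ ($E = - \frac{53}{-58} - \frac{38}{-11} = \left(-53\right) \left(- \frac{1}{58}\right) - - \frac{38}{11} = \frac{53}{58} + \frac{38}{11} = \frac{2787}{638} \approx 4.3683$)
$z = \frac{2787}{638} \approx 4.3683$
$X{\left(p \right)} = - \frac{2787}{84854}$ ($X{\left(p \right)} = \frac{2787}{638 \left(-133\right)} = \frac{2787}{638} \left(- \frac{1}{133}\right) = - \frac{2787}{84854}$)
$\frac{X{\left(107 \right)} + 38518}{49903 + g{\left(34 \right)}} = \frac{- \frac{2787}{84854} + 38518}{49903 - 203} = \frac{3268403585}{84854 \cdot 49700} = \frac{3268403585}{84854} \cdot \frac{1}{49700} = \frac{653680717}{843448760}$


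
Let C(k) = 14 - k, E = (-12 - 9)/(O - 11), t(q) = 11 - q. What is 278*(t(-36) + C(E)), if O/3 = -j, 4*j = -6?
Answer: 208778/13 ≈ 16060.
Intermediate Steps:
j = -3/2 (j = (¼)*(-6) = -3/2 ≈ -1.5000)
O = 9/2 (O = 3*(-1*(-3/2)) = 3*(3/2) = 9/2 ≈ 4.5000)
E = 42/13 (E = (-12 - 9)/(9/2 - 11) = -21/(-13/2) = -21*(-2/13) = 42/13 ≈ 3.2308)
278*(t(-36) + C(E)) = 278*((11 - 1*(-36)) + (14 - 1*42/13)) = 278*((11 + 36) + (14 - 42/13)) = 278*(47 + 140/13) = 278*(751/13) = 208778/13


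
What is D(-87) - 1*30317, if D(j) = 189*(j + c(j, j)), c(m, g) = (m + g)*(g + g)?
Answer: 5675404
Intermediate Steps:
c(m, g) = 2*g*(g + m) (c(m, g) = (g + m)*(2*g) = 2*g*(g + m))
D(j) = 189*j + 756*j**2 (D(j) = 189*(j + 2*j*(j + j)) = 189*(j + 2*j*(2*j)) = 189*(j + 4*j**2) = 189*j + 756*j**2)
D(-87) - 1*30317 = 189*(-87)*(1 + 4*(-87)) - 1*30317 = 189*(-87)*(1 - 348) - 30317 = 189*(-87)*(-347) - 30317 = 5705721 - 30317 = 5675404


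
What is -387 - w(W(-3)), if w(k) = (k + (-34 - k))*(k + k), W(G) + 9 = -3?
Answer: -1203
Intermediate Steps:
W(G) = -12 (W(G) = -9 - 3 = -12)
w(k) = -68*k
-387 - w(W(-3)) = -387 - (-68)*(-12) = -387 - 1*816 = -387 - 816 = -1203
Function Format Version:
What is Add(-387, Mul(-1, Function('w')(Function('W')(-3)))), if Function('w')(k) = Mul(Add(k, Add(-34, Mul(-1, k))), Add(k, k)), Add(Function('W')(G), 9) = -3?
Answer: -1203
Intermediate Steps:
Function('W')(G) = -12 (Function('W')(G) = Add(-9, -3) = -12)
Function('w')(k) = Mul(-68, k) (Function('w')(k) = Mul(-34, Mul(2, k)) = Mul(-68, k))
Add(-387, Mul(-1, Function('w')(Function('W')(-3)))) = Add(-387, Mul(-1, Mul(-68, -12))) = Add(-387, Mul(-1, 816)) = Add(-387, -816) = -1203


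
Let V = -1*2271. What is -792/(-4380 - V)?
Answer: 264/703 ≈ 0.37553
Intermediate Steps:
V = -2271
-792/(-4380 - V) = -792/(-4380 - 1*(-2271)) = -792/(-4380 + 2271) = -792/(-2109) = -792*(-1/2109) = 264/703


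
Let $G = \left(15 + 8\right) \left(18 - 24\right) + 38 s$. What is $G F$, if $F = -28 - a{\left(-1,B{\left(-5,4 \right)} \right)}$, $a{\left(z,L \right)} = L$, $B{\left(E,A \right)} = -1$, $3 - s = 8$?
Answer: $8856$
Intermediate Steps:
$s = -5$ ($s = 3 - 8 = -5$)
$F = -27$ ($F = -28 - -1 = -28 + 1 = -27$)
$G = -328$ ($G = \left(15 + 8\right) \left(18 - 24\right) + 38 \left(-5\right) = 23 \left(-6\right) - 190 = -138 - 190 = -328$)
$G F = \left(-328\right) \left(-27\right) = 8856$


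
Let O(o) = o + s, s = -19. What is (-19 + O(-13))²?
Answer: 2601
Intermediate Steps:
O(o) = -19 + o (O(o) = o - 19 = -19 + o)
(-19 + O(-13))² = (-19 + (-19 - 13))² = (-19 - 32)² = (-51)² = 2601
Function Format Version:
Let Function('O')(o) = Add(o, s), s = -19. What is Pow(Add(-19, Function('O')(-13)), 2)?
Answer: 2601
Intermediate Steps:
Function('O')(o) = Add(-19, o) (Function('O')(o) = Add(o, -19) = Add(-19, o))
Pow(Add(-19, Function('O')(-13)), 2) = Pow(Add(-19, Add(-19, -13)), 2) = Pow(Add(-19, -32), 2) = Pow(-51, 2) = 2601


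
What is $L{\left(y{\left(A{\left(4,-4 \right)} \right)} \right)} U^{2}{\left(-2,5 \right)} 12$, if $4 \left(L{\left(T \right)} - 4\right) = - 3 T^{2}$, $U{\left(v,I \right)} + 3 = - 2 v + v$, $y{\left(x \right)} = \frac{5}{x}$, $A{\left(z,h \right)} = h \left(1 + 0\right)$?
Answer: $\frac{543}{16} \approx 33.938$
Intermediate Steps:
$A{\left(z,h \right)} = h$ ($A{\left(z,h \right)} = h 1 = h$)
$U{\left(v,I \right)} = -3 - v$ ($U{\left(v,I \right)} = -3 + \left(- 2 v + v\right) = -3 - v$)
$L{\left(T \right)} = 4 - \frac{3 T^{2}}{4}$ ($L{\left(T \right)} = 4 + \frac{\left(-3\right) T^{2}}{4} = 4 - \frac{3 T^{2}}{4}$)
$L{\left(y{\left(A{\left(4,-4 \right)} \right)} \right)} U^{2}{\left(-2,5 \right)} 12 = \left(4 - \frac{3 \left(\frac{5}{-4}\right)^{2}}{4}\right) \left(-3 - -2\right)^{2} \cdot 12 = \left(4 - \frac{3 \left(5 \left(- \frac{1}{4}\right)\right)^{2}}{4}\right) \left(-3 + 2\right)^{2} \cdot 12 = \left(4 - \frac{3 \left(- \frac{5}{4}\right)^{2}}{4}\right) \left(-1\right)^{2} \cdot 12 = \left(4 - \frac{75}{64}\right) 1 \cdot 12 = \frac{181}{64} \cdot 1 \cdot 12 = \frac{181}{64} \cdot 12 = \frac{543}{16}$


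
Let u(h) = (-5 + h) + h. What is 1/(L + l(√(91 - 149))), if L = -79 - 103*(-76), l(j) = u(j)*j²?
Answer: 8039/65405969 + 116*I*√58/65405969 ≈ 0.00012291 + 1.3507e-5*I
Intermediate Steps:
u(h) = -5 + 2*h
l(j) = j²*(-5 + 2*j) (l(j) = (-5 + 2*j)*j² = j²*(-5 + 2*j))
L = 7749 (L = -79 + 7828 = 7749)
1/(L + l(√(91 - 149))) = 1/(7749 + (√(91 - 149))²*(-5 + 2*√(91 - 149))) = 1/(7749 + (√(-58))²*(-5 + 2*√(-58))) = 1/(7749 + (I*√58)²*(-5 + 2*(I*√58))) = 1/(7749 - 58*(-5 + 2*I*√58)) = 1/(7749 + (290 - 116*I*√58)) = 1/(8039 - 116*I*√58)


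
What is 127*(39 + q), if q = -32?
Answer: 889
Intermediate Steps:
127*(39 + q) = 127*(39 - 32) = 127*7 = 889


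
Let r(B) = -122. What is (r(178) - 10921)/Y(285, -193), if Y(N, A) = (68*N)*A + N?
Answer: 3681/1246685 ≈ 0.0029526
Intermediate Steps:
Y(N, A) = N + 68*A*N (Y(N, A) = 68*A*N + N = N + 68*A*N)
(r(178) - 10921)/Y(285, -193) = (-122 - 10921)/((285*(1 + 68*(-193)))) = -11043*1/(285*(1 - 13124)) = -11043/(285*(-13123)) = -11043/(-3740055) = -11043*(-1/3740055) = 3681/1246685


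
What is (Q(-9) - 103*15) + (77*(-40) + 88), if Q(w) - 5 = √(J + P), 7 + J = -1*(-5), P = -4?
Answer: -4532 + I*√6 ≈ -4532.0 + 2.4495*I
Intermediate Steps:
J = -2 (J = -7 - 1*(-5) = -7 + 5 = -2)
Q(w) = 5 + I*√6 (Q(w) = 5 + √(-2 - 4) = 5 + √(-6) = 5 + I*√6)
(Q(-9) - 103*15) + (77*(-40) + 88) = ((5 + I*√6) - 103*15) + (77*(-40) + 88) = ((5 + I*√6) - 1545) + (-3080 + 88) = (-1540 + I*√6) - 2992 = -4532 + I*√6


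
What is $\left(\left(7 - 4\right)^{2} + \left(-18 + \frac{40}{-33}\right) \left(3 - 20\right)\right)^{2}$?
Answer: $\frac{122655625}{1089} \approx 1.1263 \cdot 10^{5}$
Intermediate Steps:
$\left(\left(7 - 4\right)^{2} + \left(-18 + \frac{40}{-33}\right) \left(3 - 20\right)\right)^{2} = \left(3^{2} + \left(-18 + 40 \left(- \frac{1}{33}\right)\right) \left(-17\right)\right)^{2} = \left(9 + \left(-18 - \frac{40}{33}\right) \left(-17\right)\right)^{2} = \left(9 - - \frac{10778}{33}\right)^{2} = \left(9 + \frac{10778}{33}\right)^{2} = \left(\frac{11075}{33}\right)^{2} = \frac{122655625}{1089}$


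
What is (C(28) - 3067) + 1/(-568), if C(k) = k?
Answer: -1726153/568 ≈ -3039.0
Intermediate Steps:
(C(28) - 3067) + 1/(-568) = (28 - 3067) + 1/(-568) = -3039 - 1/568 = -1726153/568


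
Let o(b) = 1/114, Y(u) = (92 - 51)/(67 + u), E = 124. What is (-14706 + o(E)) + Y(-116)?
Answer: -82152341/5586 ≈ -14707.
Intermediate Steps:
Y(u) = 41/(67 + u)
o(b) = 1/114
(-14706 + o(E)) + Y(-116) = (-14706 + 1/114) + 41/(67 - 116) = -1676483/114 + 41/(-49) = -1676483/114 + 41*(-1/49) = -1676483/114 - 41/49 = -82152341/5586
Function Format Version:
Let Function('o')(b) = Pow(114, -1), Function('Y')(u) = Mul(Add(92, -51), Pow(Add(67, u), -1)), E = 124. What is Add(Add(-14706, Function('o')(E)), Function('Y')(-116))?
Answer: Rational(-82152341, 5586) ≈ -14707.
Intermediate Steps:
Function('Y')(u) = Mul(41, Pow(Add(67, u), -1))
Function('o')(b) = Rational(1, 114)
Add(Add(-14706, Function('o')(E)), Function('Y')(-116)) = Add(Add(-14706, Rational(1, 114)), Mul(41, Pow(Add(67, -116), -1))) = Add(Rational(-1676483, 114), Mul(41, Pow(-49, -1))) = Add(Rational(-1676483, 114), Mul(41, Rational(-1, 49))) = Add(Rational(-1676483, 114), Rational(-41, 49)) = Rational(-82152341, 5586)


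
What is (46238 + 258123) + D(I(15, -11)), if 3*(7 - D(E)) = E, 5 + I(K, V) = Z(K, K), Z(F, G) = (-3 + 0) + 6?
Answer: 913106/3 ≈ 3.0437e+5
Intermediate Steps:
Z(F, G) = 3 (Z(F, G) = -3 + 6 = 3)
I(K, V) = -2 (I(K, V) = -5 + 3 = -2)
D(E) = 7 - E/3
(46238 + 258123) + D(I(15, -11)) = (46238 + 258123) + (7 - ⅓*(-2)) = 304361 + (7 + ⅔) = 304361 + 23/3 = 913106/3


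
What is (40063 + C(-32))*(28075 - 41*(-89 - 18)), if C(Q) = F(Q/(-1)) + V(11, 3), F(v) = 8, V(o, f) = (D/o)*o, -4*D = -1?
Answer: 2601585835/2 ≈ 1.3008e+9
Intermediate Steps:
D = 1/4 (D = -1/4*(-1) = 1/4 ≈ 0.25000)
V(o, f) = 1/4 (V(o, f) = (1/(4*o))*o = 1/4)
C(Q) = 33/4 (C(Q) = 8 + 1/4 = 33/4)
(40063 + C(-32))*(28075 - 41*(-89 - 18)) = (40063 + 33/4)*(28075 - 41*(-89 - 18)) = 160285*(28075 - 41*(-107))/4 = 160285*(28075 + 4387)/4 = (160285/4)*32462 = 2601585835/2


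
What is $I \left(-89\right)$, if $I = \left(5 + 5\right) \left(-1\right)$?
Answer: $890$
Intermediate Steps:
$I = -10$ ($I = 10 \left(-1\right) = -10$)
$I \left(-89\right) = \left(-10\right) \left(-89\right) = 890$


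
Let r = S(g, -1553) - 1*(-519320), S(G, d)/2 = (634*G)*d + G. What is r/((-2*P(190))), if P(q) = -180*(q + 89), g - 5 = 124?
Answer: -126753869/50220 ≈ -2524.0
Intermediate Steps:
g = 129 (g = 5 + 124 = 129)
P(q) = -16020 - 180*q (P(q) = -180*(89 + q) = -16020 - 180*q)
S(G, d) = 2*G + 1268*G*d (S(G, d) = 2*((634*G)*d + G) = 2*(634*G*d + G) = 2*(G + 634*G*d) = 2*G + 1268*G*d)
r = -253507738 (r = 2*129*(1 + 634*(-1553)) - 1*(-519320) = 2*129*(1 - 984602) + 519320 = 2*129*(-984601) + 519320 = -254027058 + 519320 = -253507738)
r/((-2*P(190))) = -253507738*(-1/(2*(-16020 - 180*190))) = -253507738*(-1/(2*(-16020 - 34200))) = -253507738/((-2*(-50220))) = -253507738/100440 = -253507738*1/100440 = -126753869/50220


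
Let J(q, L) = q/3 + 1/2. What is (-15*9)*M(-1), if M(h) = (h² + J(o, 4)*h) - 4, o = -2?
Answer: 765/2 ≈ 382.50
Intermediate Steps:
J(q, L) = ½ + q/3 (J(q, L) = q*(⅓) + 1*(½) = q/3 + ½ = ½ + q/3)
M(h) = -4 + h² - h/6 (M(h) = (h² + (½ + (⅓)*(-2))*h) - 4 = (h² + (½ - ⅔)*h) - 4 = (h² - h/6) - 4 = -4 + h² - h/6)
(-15*9)*M(-1) = (-15*9)*(-4 + (-1)² - ⅙*(-1)) = -135*(-4 + 1 + ⅙) = -135*(-17/6) = 765/2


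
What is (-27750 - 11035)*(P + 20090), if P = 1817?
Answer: -849662995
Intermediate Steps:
(-27750 - 11035)*(P + 20090) = (-27750 - 11035)*(1817 + 20090) = -38785*21907 = -849662995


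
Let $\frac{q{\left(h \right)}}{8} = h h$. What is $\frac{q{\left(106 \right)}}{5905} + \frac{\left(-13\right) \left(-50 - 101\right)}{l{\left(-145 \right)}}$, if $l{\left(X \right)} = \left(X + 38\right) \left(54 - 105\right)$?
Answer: $\frac{502110331}{32223585} \approx 15.582$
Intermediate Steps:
$l{\left(X \right)} = -1938 - 51 X$ ($l{\left(X \right)} = \left(38 + X\right) \left(-51\right) = -1938 - 51 X$)
$q{\left(h \right)} = 8 h^{2}$ ($q{\left(h \right)} = 8 h h = 8 h^{2}$)
$\frac{q{\left(106 \right)}}{5905} + \frac{\left(-13\right) \left(-50 - 101\right)}{l{\left(-145 \right)}} = \frac{8 \cdot 106^{2}}{5905} + \frac{\left(-13\right) \left(-50 - 101\right)}{-1938 - -7395} = 8 \cdot 11236 \cdot \frac{1}{5905} + \frac{\left(-13\right) \left(-151\right)}{-1938 + 7395} = 89888 \cdot \frac{1}{5905} + \frac{1963}{5457} = \frac{89888}{5905} + 1963 \cdot \frac{1}{5457} = \frac{89888}{5905} + \frac{1963}{5457} = \frac{502110331}{32223585}$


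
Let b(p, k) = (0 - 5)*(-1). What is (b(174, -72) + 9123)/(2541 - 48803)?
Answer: -4564/23131 ≈ -0.19731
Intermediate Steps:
b(p, k) = 5 (b(p, k) = -5*(-1) = 5)
(b(174, -72) + 9123)/(2541 - 48803) = (5 + 9123)/(2541 - 48803) = 9128/(-46262) = 9128*(-1/46262) = -4564/23131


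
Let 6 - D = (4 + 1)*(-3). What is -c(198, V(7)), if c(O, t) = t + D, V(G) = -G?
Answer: -14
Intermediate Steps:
D = 21 (D = 6 - (4 + 1)*(-3) = 6 - 5*(-3) = 6 - 1*(-15) = 6 + 15 = 21)
c(O, t) = 21 + t (c(O, t) = t + 21 = 21 + t)
-c(198, V(7)) = -(21 - 1*7) = -(21 - 7) = -1*14 = -14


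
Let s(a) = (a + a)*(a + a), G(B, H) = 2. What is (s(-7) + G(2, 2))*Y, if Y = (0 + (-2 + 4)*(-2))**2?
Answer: 3168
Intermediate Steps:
s(a) = 4*a**2 (s(a) = (2*a)*(2*a) = 4*a**2)
Y = 16 (Y = (0 + 2*(-2))**2 = (0 - 4)**2 = (-4)**2 = 16)
(s(-7) + G(2, 2))*Y = (4*(-7)**2 + 2)*16 = (4*49 + 2)*16 = (196 + 2)*16 = 198*16 = 3168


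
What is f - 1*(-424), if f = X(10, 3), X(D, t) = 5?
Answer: 429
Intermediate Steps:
f = 5
f - 1*(-424) = 5 - 1*(-424) = 5 + 424 = 429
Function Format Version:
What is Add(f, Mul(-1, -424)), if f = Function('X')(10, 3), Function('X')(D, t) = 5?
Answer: 429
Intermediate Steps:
f = 5
Add(f, Mul(-1, -424)) = Add(5, Mul(-1, -424)) = Add(5, 424) = 429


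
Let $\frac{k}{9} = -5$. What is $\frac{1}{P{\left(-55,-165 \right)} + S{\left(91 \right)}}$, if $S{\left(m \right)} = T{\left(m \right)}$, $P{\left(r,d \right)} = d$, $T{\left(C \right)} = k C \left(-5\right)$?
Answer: $\frac{1}{20310} \approx 4.9237 \cdot 10^{-5}$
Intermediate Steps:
$k = -45$ ($k = 9 \left(-5\right) = -45$)
$T{\left(C \right)} = 225 C$ ($T{\left(C \right)} = - 45 C \left(-5\right) = 225 C$)
$S{\left(m \right)} = 225 m$
$\frac{1}{P{\left(-55,-165 \right)} + S{\left(91 \right)}} = \frac{1}{-165 + 225 \cdot 91} = \frac{1}{-165 + 20475} = \frac{1}{20310}$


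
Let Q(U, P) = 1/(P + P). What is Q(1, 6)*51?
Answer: 17/4 ≈ 4.2500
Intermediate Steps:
Q(U, P) = 1/(2*P)
Q(1, 6)*51 = ((½)/6)*51 = ((½)*(⅙))*51 = (1/12)*51 = 17/4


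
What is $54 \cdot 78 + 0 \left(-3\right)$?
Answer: $4212$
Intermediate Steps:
$54 \cdot 78 + 0 \left(-3\right) = 4212 + 0 = 4212$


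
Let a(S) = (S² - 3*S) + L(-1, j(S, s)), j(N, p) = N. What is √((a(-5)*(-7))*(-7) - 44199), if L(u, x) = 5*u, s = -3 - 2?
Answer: 2*I*√10621 ≈ 206.12*I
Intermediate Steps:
s = -5
a(S) = -5 + S² - 3*S (a(S) = (S² - 3*S) + 5*(-1) = (S² - 3*S) - 5 = -5 + S² - 3*S)
√((a(-5)*(-7))*(-7) - 44199) = √(((-5 + (-5)² - 3*(-5))*(-7))*(-7) - 44199) = √(((-5 + 25 + 15)*(-7))*(-7) - 44199) = √((35*(-7))*(-7) - 44199) = √(-245*(-7) - 44199) = √(1715 - 44199) = √(-42484) = 2*I*√10621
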